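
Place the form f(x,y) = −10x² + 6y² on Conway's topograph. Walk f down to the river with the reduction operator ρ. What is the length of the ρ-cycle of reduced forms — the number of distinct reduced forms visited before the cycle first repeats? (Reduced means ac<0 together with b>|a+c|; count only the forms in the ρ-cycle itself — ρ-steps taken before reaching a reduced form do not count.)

D = 240, ⌊√D⌋ = 15
descent: ρ → (6,12,-4)  [lands on river]
river: ρ → (-4,12,6)
ρ-cycle length = 2 (tail of 1 descent step not counted)

2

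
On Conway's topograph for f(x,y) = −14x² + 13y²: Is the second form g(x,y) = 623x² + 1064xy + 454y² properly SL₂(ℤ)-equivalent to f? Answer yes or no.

D₁ = 728, D₂ = 728
river cycle of f (length 2): (13, 26, -1), (-1, 26, 13)
river cycle of g (length 2): (13, 26, -1), (-1, 26, 13)
cycles coincide ⇒ equivalent

yes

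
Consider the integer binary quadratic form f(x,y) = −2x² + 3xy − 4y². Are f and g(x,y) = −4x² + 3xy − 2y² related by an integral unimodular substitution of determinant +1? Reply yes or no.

D₁ = -23, D₂ = -23
f is negative-definite; reduce −f:
−f: translate: b→1 (≡-3 mod 4), so (2,-3,4)→(2,1,3)
−f: reduced (well bottom): (2,1,3) with a≤c, −a<b≤a
flip sign back: reduced form of f is (-2,-1,-3)
g is negative-definite; reduce −g:
−g: flip: (4,-3,2)→(2,3,4)
−g: translate: b→-1 (≡3 mod 4), so (2,3,4)→(2,-1,3)
−g: reduced (well bottom): (2,-1,3) with a≤c, −a<b≤a
flip sign back: reduced form of g is (-2,1,-3)
reduced forms (-2, -1, -3) vs (-2, 1, -3) ⇒ inequivalent

no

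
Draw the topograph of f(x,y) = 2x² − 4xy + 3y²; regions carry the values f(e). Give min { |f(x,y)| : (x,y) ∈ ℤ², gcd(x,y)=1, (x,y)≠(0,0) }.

translate: b→0 (≡-4 mod 4), so (2,-4,3)→(2,0,1)
flip: (2,0,1)→(1,0,2)
reduced (well bottom): (1,0,2) with a≤c, −a<b≤a
well minimum = a = 1

1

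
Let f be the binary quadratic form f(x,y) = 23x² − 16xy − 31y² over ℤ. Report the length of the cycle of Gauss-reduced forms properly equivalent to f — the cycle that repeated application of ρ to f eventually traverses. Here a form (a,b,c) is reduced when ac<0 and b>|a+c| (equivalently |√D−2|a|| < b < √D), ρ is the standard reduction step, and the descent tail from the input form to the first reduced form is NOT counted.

D = 3108, ⌊√D⌋ = 55
descent: ρ → (-31,16,23)  [lands on river]
river: ρ → (23,30,-24)
river: ρ → (-24,18,29)
river: ρ → (29,40,-13)
river: ρ → (-13,38,32)
river: ρ → (32,26,-19)
river: ρ → (-19,50,8)
river: ρ → (8,46,-31)
ρ-cycle length = 8 (tail of 1 descent step not counted)

8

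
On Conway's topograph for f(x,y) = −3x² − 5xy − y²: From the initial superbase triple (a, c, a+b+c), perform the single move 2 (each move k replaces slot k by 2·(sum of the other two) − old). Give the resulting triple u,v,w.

start (-3,-1,-9) = (f(1,0),f(0,1),f(1,1))
replace slot 2: 2·((-3)+(-9)) − (-1) = -23 → (-3,-23,-9)

-3,-23,-9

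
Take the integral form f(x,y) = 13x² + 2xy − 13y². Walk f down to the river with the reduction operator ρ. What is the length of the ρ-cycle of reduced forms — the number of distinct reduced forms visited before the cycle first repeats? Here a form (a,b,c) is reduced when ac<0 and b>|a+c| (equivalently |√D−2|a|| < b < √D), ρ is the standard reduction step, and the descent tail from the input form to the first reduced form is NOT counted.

D = 680, ⌊√D⌋ = 26
river: ρ → (-13,24,2)
river: ρ → (2,24,-13)
river: ρ → (-13,2,13)
river: ρ → (13,24,-2)
river: ρ → (-2,24,13)
river: ρ → (13,2,-13)
ρ-cycle length = 6 (tail of 0 descent steps not counted)

6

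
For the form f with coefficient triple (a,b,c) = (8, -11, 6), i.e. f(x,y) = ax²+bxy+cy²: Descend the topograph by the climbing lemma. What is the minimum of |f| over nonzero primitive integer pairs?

translate: b→5 (≡-11 mod 16), so (8,-11,6)→(8,5,3)
flip: (8,5,3)→(3,-5,8)
translate: b→1 (≡-5 mod 6), so (3,-5,8)→(3,1,6)
reduced (well bottom): (3,1,6) with a≤c, −a<b≤a
well minimum = a = 3

3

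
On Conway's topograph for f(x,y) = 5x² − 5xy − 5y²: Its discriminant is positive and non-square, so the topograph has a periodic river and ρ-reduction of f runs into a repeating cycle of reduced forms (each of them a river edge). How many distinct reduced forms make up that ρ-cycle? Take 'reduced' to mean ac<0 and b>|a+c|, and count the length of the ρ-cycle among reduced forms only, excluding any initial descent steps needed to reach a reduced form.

D = 125, ⌊√D⌋ = 11
descent: ρ → (-5,5,5)  [lands on river]
river: ρ → (5,5,-5)
ρ-cycle length = 2 (tail of 1 descent step not counted)

2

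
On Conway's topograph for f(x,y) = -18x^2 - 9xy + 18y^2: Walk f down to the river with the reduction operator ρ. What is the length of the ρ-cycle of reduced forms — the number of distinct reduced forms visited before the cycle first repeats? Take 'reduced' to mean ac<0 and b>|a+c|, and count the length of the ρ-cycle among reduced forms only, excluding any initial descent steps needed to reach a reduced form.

D = 1377, ⌊√D⌋ = 37
descent: ρ → (18,9,-18)  [lands on river]
river: ρ → (-18,27,9)
river: ρ → (9,27,-18)
river: ρ → (-18,9,18)
river: ρ → (18,27,-9)
river: ρ → (-9,27,18)
ρ-cycle length = 6 (tail of 1 descent step not counted)

6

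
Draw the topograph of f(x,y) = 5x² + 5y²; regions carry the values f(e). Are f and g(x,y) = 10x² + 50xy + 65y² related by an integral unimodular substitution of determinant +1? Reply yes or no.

D₁ = -100, D₂ = -100
f: reduced (well bottom): (5,0,5) with a≤c, −a<b≤a
g: translate: b→10 (≡50 mod 20), so (10,50,65)→(10,10,5)
g: flip: (10,10,5)→(5,-10,10)
g: translate: b→0 (≡-10 mod 10), so (5,-10,10)→(5,0,5)
g: reduced (well bottom): (5,0,5) with a≤c, −a<b≤a
reduced forms (5, 0, 5) vs (5, 0, 5) ⇒ equivalent

yes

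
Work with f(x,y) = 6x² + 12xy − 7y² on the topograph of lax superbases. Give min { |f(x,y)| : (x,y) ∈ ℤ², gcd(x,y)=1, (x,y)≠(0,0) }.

river: ρ → (-7,16,2)
river: ρ → (2,16,-7)
river: ρ → (-7,12,6)
river: ρ → (6,12,-7)
closes: descent 0, river 4
min |a| on river = 2

2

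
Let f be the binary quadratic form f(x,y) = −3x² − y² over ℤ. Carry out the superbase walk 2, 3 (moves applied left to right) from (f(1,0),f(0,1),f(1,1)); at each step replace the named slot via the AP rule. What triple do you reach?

start (-3,-1,-4) = (f(1,0),f(0,1),f(1,1))
replace slot 2: 2·((-3)+(-4)) − (-1) = -13 → (-3,-13,-4)
replace slot 3: 2·((-3)+(-13)) − (-4) = -28 → (-3,-13,-28)

-3,-13,-28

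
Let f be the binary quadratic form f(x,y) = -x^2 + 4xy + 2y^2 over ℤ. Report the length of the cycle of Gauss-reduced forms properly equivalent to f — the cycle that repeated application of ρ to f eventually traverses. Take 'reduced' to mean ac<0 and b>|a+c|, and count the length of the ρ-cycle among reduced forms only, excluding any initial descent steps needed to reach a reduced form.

D = 24, ⌊√D⌋ = 4
river: ρ → (2,4,-1)
river: ρ → (-1,4,2)
ρ-cycle length = 2 (tail of 0 descent steps not counted)

2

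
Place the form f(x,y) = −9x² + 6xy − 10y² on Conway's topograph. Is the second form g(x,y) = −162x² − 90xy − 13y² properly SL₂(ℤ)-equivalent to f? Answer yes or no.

D₁ = -324, D₂ = -324
f is negative-definite; reduce −f:
−f: reduced (well bottom): (9,-6,10) with a≤c, −a<b≤a
flip sign back: reduced form of f is (-9,6,-10)
g is negative-definite; reduce −g:
−g: flip: (162,90,13)→(13,-90,162)
−g: translate: b→-12 (≡-90 mod 26), so (13,-90,162)→(13,-12,9)
−g: flip: (13,-12,9)→(9,12,13)
−g: translate: b→-6 (≡12 mod 18), so (9,12,13)→(9,-6,10)
−g: reduced (well bottom): (9,-6,10) with a≤c, −a<b≤a
flip sign back: reduced form of g is (-9,6,-10)
reduced forms (-9, 6, -10) vs (-9, 6, -10) ⇒ equivalent

yes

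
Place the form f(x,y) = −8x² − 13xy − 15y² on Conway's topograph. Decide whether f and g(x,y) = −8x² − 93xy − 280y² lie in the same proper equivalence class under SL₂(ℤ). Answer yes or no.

D₁ = -311, D₂ = -311
f is negative-definite; reduce −f:
−f: translate: b→-3 (≡13 mod 16), so (8,13,15)→(8,-3,10)
−f: reduced (well bottom): (8,-3,10) with a≤c, −a<b≤a
flip sign back: reduced form of f is (-8,3,-10)
g is negative-definite; reduce −g:
−g: translate: b→-3 (≡93 mod 16), so (8,93,280)→(8,-3,10)
−g: reduced (well bottom): (8,-3,10) with a≤c, −a<b≤a
flip sign back: reduced form of g is (-8,3,-10)
reduced forms (-8, 3, -10) vs (-8, 3, -10) ⇒ equivalent

yes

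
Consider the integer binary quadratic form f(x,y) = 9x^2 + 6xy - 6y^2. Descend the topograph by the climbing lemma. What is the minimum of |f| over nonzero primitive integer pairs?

river: ρ → (-6,6,9)
river: ρ → (9,12,-3)
river: ρ → (-3,12,9)
river: ρ → (9,6,-6)
closes: descent 0, river 4
min |a| on river = 3

3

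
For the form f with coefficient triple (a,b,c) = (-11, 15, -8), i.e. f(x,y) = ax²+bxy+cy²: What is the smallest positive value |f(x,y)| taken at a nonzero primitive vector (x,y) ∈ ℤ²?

translate: b→7 (≡-15 mod 22), so (11,-15,8)→(11,7,4)
flip: (11,7,4)→(4,-7,11)
translate: b→1 (≡-7 mod 8), so (4,-7,11)→(4,1,8)
reduced (well bottom): (4,1,8) with a≤c, −a<b≤a
well minimum |f| = |-4| = 4 (negative-definite)

4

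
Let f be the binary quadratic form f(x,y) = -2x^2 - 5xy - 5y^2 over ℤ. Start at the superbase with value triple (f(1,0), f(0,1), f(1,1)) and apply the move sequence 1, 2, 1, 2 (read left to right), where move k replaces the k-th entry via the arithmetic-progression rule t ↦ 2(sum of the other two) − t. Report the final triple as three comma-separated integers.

start (-2,-5,-12) = (f(1,0),f(0,1),f(1,1))
replace slot 1: 2·((-5)+(-12)) − (-2) = -32 → (-32,-5,-12)
replace slot 2: 2·((-32)+(-12)) − (-5) = -83 → (-32,-83,-12)
replace slot 1: 2·((-83)+(-12)) − (-32) = -158 → (-158,-83,-12)
replace slot 2: 2·((-158)+(-12)) − (-83) = -257 → (-158,-257,-12)

-158,-257,-12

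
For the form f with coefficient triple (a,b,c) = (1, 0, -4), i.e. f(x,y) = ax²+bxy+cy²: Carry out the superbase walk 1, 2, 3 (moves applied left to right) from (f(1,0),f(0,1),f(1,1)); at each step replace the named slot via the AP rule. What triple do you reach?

start (1,-4,-3) = (f(1,0),f(0,1),f(1,1))
replace slot 1: 2·((-4)+(-3)) − 1 = -15 → (-15,-4,-3)
replace slot 2: 2·((-15)+(-3)) − (-4) = -32 → (-15,-32,-3)
replace slot 3: 2·((-15)+(-32)) − (-3) = -91 → (-15,-32,-91)

-15,-32,-91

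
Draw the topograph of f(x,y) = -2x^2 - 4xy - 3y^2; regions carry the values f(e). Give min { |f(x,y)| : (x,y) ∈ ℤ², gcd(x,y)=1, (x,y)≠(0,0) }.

translate: b→0 (≡4 mod 4), so (2,4,3)→(2,0,1)
flip: (2,0,1)→(1,0,2)
reduced (well bottom): (1,0,2) with a≤c, −a<b≤a
well minimum |f| = |-1| = 1 (negative-definite)

1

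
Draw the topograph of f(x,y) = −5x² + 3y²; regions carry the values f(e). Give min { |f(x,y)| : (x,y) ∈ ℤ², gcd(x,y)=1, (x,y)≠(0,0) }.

descent: ρ → (3,6,-2)  [lands on river]
river: ρ → (-2,6,3)
closes: descent 1, river 2
min |a| on river = 2

2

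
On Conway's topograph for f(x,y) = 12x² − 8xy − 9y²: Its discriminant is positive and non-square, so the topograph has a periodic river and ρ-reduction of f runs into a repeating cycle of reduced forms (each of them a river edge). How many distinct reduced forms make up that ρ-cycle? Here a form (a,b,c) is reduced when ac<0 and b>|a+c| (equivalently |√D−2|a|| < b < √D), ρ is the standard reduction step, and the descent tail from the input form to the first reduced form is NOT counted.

D = 496, ⌊√D⌋ = 22
descent: ρ → (-9,8,12)  [lands on river]
river: ρ → (12,16,-5)
river: ρ → (-5,14,15)
river: ρ → (15,16,-4)
river: ρ → (-4,16,15)
river: ρ → (15,14,-5)
river: ρ → (-5,16,12)
river: ρ → (12,8,-9)
river: ρ → (-9,10,11)
river: ρ → (11,12,-8)
river: ρ → (-8,20,3)
river: ρ → (3,22,-1)
river: ρ → (-1,22,3)
river: ρ → (3,20,-8)
river: ρ → (-8,12,11)
river: ρ → (11,10,-9)
ρ-cycle length = 16 (tail of 1 descent step not counted)

16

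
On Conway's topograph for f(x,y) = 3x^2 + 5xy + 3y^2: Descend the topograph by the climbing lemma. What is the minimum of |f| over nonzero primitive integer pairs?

translate: b→-1 (≡5 mod 6), so (3,5,3)→(3,-1,1)
flip: (3,-1,1)→(1,1,3)
reduced (well bottom): (1,1,3) with a≤c, −a<b≤a
well minimum = a = 1

1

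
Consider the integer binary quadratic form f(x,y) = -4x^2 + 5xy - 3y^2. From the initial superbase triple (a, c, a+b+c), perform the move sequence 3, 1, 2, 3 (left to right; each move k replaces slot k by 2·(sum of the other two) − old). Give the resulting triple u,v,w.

start (-4,-3,-2) = (f(1,0),f(0,1),f(1,1))
replace slot 3: 2·((-4)+(-3)) − (-2) = -12 → (-4,-3,-12)
replace slot 1: 2·((-3)+(-12)) − (-4) = -26 → (-26,-3,-12)
replace slot 2: 2·((-26)+(-12)) − (-3) = -73 → (-26,-73,-12)
replace slot 3: 2·((-26)+(-73)) − (-12) = -186 → (-26,-73,-186)

-26,-73,-186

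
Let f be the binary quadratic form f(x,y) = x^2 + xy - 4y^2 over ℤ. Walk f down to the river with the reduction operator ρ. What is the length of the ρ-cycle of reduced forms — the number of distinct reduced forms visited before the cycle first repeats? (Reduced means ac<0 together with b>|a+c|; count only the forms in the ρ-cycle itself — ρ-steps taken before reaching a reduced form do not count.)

D = 17, ⌊√D⌋ = 4
descent: ρ → (-4,-1,1)
descent: ρ → (1,3,-2)  [lands on river]
river: ρ → (-2,1,2)
river: ρ → (2,3,-1)
river: ρ → (-1,3,2)
river: ρ → (2,1,-2)
river: ρ → (-2,3,1)
ρ-cycle length = 6 (tail of 2 descent steps not counted)

6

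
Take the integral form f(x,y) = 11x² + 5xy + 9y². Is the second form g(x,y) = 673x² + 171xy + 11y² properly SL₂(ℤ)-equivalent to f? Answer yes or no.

D₁ = -371, D₂ = -371
f: flip: (11,5,9)→(9,-5,11)
f: reduced (well bottom): (9,-5,11) with a≤c, −a<b≤a
g: flip: (673,171,11)→(11,-171,673)
g: translate: b→5 (≡-171 mod 22), so (11,-171,673)→(11,5,9)
g: flip: (11,5,9)→(9,-5,11)
g: reduced (well bottom): (9,-5,11) with a≤c, −a<b≤a
reduced forms (9, -5, 11) vs (9, -5, 11) ⇒ equivalent

yes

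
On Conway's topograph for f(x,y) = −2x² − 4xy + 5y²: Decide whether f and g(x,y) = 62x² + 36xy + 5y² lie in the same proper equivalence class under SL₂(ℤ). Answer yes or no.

D₁ = 56, D₂ = 56
river cycle of f (length 4): (5, 4, -2), (-2, 4, 5), (5, 6, -1), (-1, 6, 5)
river cycle of g (length 4): (5, 4, -2), (-2, 4, 5), (5, 6, -1), (-1, 6, 5)
cycles coincide ⇒ equivalent

yes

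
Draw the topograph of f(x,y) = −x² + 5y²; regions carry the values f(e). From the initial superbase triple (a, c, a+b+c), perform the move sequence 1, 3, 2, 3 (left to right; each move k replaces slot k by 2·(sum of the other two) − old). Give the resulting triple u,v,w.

start (-1,5,4) = (f(1,0),f(0,1),f(1,1))
replace slot 1: 2·(5+4) − (-1) = 19 → (19,5,4)
replace slot 3: 2·(19+5) − 4 = 44 → (19,5,44)
replace slot 2: 2·(19+44) − 5 = 121 → (19,121,44)
replace slot 3: 2·(19+121) − 44 = 236 → (19,121,236)

19,121,236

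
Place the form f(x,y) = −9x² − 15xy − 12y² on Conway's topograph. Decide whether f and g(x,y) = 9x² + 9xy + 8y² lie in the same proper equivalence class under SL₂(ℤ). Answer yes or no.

D₁ = -207, D₂ = -207
f is negative-definite; reduce −f:
−f: translate: b→-3 (≡15 mod 18), so (9,15,12)→(9,-3,6)
−f: flip: (9,-3,6)→(6,3,9)
−f: reduced (well bottom): (6,3,9) with a≤c, −a<b≤a
flip sign back: reduced form of f is (-6,-3,-9)
g: flip: (9,9,8)→(8,-9,9)
g: translate: b→7 (≡-9 mod 16), so (8,-9,9)→(8,7,8)
g: reduced (well bottom): (8,7,8) with a≤c, −a<b≤a
reduced forms (-6, -3, -9) vs (8, 7, 8) ⇒ inequivalent

no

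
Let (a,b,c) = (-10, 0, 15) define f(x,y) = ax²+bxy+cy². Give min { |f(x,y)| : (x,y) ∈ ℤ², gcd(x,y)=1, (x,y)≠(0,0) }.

descent: ρ → (15,0,-10)
descent: ρ → (-10,20,5)  [lands on river]
river: ρ → (5,20,-10)
closes: descent 2, river 2
min |a| on river = 5

5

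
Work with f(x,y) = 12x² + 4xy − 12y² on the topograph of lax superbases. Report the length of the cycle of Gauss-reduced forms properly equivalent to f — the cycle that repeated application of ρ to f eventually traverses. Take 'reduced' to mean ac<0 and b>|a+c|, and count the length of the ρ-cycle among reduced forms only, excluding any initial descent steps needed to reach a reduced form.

D = 592, ⌊√D⌋ = 24
river: ρ → (-12,20,4)
river: ρ → (4,20,-12)
river: ρ → (-12,4,12)
river: ρ → (12,20,-4)
river: ρ → (-4,20,12)
river: ρ → (12,4,-12)
ρ-cycle length = 6 (tail of 0 descent steps not counted)

6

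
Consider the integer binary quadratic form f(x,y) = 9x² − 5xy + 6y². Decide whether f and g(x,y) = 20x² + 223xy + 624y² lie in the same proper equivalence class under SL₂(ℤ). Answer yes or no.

D₁ = -191, D₂ = -191
f: flip: (9,-5,6)→(6,5,9)
f: reduced (well bottom): (6,5,9) with a≤c, −a<b≤a
g: translate: b→-17 (≡223 mod 40), so (20,223,624)→(20,-17,6)
g: flip: (20,-17,6)→(6,17,20)
g: translate: b→5 (≡17 mod 12), so (6,17,20)→(6,5,9)
g: reduced (well bottom): (6,5,9) with a≤c, −a<b≤a
reduced forms (6, 5, 9) vs (6, 5, 9) ⇒ equivalent

yes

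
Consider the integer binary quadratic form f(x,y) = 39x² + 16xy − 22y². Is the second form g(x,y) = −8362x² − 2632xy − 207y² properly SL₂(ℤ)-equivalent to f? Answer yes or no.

D₁ = 3688, D₂ = 3688
river cycle of f (length 38): (-22, 28, 33), (33, 38, -17), (-17, 30, 41), (41, 52, -6), (-6, 56, 23), (23, 36, -26), (-26, 16, 33), (33, 50, -9), (-9, 58, 9), (9, 50, -33), … (28 more)
river cycle of g (length 38): (-22, 28, 33), (33, 38, -17), (-17, 30, 41), (41, 52, -6), (-6, 56, 23), (23, 36, -26), (-26, 16, 33), (33, 50, -9), (-9, 58, 9), (9, 50, -33), … (28 more)
cycles coincide ⇒ equivalent

yes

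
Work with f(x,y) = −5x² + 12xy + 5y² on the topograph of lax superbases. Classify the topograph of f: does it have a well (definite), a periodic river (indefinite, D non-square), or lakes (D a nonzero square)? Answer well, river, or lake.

D = b²−4ac = 12² − 4·(-5)·5 = 244
D > 0 non-square ⇒ indefinite ⇒ periodic river

river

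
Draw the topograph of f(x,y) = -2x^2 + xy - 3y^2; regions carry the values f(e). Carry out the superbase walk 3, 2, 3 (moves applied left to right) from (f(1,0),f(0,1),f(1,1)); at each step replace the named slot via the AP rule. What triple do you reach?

start (-2,-3,-4) = (f(1,0),f(0,1),f(1,1))
replace slot 3: 2·((-2)+(-3)) − (-4) = -6 → (-2,-3,-6)
replace slot 2: 2·((-2)+(-6)) − (-3) = -13 → (-2,-13,-6)
replace slot 3: 2·((-2)+(-13)) − (-6) = -24 → (-2,-13,-24)

-2,-13,-24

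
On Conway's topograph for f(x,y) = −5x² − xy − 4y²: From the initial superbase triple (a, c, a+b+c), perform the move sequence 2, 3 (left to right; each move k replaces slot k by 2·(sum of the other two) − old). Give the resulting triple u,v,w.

start (-5,-4,-10) = (f(1,0),f(0,1),f(1,1))
replace slot 2: 2·((-5)+(-10)) − (-4) = -26 → (-5,-26,-10)
replace slot 3: 2·((-5)+(-26)) − (-10) = -52 → (-5,-26,-52)

-5,-26,-52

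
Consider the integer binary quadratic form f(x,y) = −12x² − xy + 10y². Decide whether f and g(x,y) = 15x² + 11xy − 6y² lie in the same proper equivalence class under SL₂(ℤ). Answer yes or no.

D₁ = 481, D₂ = 481
river cycle of f (length 30): (10, 21, -1), (-1, 21, 10), (10, 19, -3), (-3, 17, 16), (16, 15, -4), (-4, 17, 12), (12, 7, -9), (-9, 11, 10), (10, 9, -10), (-10, 11, 9), … (20 more)
river cycle of g (length 26): (-6, 13, 13), (13, 13, -6), (-6, 11, 15), (15, 19, -2), (-2, 21, 5), (5, 19, -6), (-6, 17, 8), (8, 15, -8), (-8, 17, 6), (6, 19, -5), … (16 more)
cycles differ ⇒ inequivalent

no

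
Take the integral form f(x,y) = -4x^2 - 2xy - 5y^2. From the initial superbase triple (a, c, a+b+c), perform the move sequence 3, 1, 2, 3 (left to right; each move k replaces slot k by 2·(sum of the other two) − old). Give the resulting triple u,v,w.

start (-4,-5,-11) = (f(1,0),f(0,1),f(1,1))
replace slot 3: 2·((-4)+(-5)) − (-11) = -7 → (-4,-5,-7)
replace slot 1: 2·((-5)+(-7)) − (-4) = -20 → (-20,-5,-7)
replace slot 2: 2·((-20)+(-7)) − (-5) = -49 → (-20,-49,-7)
replace slot 3: 2·((-20)+(-49)) − (-7) = -131 → (-20,-49,-131)

-20,-49,-131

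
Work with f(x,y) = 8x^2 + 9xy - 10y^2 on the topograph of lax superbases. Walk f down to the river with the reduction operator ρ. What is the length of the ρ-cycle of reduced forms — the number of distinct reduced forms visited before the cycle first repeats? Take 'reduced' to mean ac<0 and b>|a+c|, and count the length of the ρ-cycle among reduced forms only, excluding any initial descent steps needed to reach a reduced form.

D = 401, ⌊√D⌋ = 20
river: ρ → (-10,11,7)
river: ρ → (7,17,-4)
river: ρ → (-4,15,11)
river: ρ → (11,7,-8)
river: ρ → (-8,9,10)
river: ρ → (10,11,-7)
river: ρ → (-7,17,4)
river: ρ → (4,15,-11)
river: ρ → (-11,7,8)
river: ρ → (8,9,-10)
ρ-cycle length = 10 (tail of 0 descent steps not counted)

10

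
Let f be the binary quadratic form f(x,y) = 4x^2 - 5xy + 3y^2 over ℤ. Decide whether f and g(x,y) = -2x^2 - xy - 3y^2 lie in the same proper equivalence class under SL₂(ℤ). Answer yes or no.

D₁ = -23, D₂ = -23
f: translate: b→3 (≡-5 mod 8), so (4,-5,3)→(4,3,2)
f: flip: (4,3,2)→(2,-3,4)
f: translate: b→1 (≡-3 mod 4), so (2,-3,4)→(2,1,3)
f: reduced (well bottom): (2,1,3) with a≤c, −a<b≤a
g is negative-definite; reduce −g:
−g: reduced (well bottom): (2,1,3) with a≤c, −a<b≤a
flip sign back: reduced form of g is (-2,-1,-3)
reduced forms (2, 1, 3) vs (-2, -1, -3) ⇒ inequivalent

no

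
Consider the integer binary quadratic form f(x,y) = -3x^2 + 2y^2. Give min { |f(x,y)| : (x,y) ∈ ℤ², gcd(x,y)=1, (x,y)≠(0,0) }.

descent: ρ → (2,4,-1)  [lands on river]
river: ρ → (-1,4,2)
closes: descent 1, river 2
min |a| on river = 1

1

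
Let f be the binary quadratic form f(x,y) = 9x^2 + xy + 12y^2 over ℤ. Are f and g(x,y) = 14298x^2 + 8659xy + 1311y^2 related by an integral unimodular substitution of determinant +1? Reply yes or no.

D₁ = -431, D₂ = -431
f: reduced (well bottom): (9,1,12) with a≤c, −a<b≤a
g: flip: (14298,8659,1311)→(1311,-8659,14298)
g: translate: b→-793 (≡-8659 mod 2622), so (1311,-8659,14298)→(1311,-793,120)
g: flip: (1311,-793,120)→(120,793,1311)
g: translate: b→73 (≡793 mod 240), so (120,793,1311)→(120,73,12)
g: flip: (120,73,12)→(12,-73,120)
g: translate: b→-1 (≡-73 mod 24), so (12,-73,120)→(12,-1,9)
g: flip: (12,-1,9)→(9,1,12)
g: reduced (well bottom): (9,1,12) with a≤c, −a<b≤a
reduced forms (9, 1, 12) vs (9, 1, 12) ⇒ equivalent

yes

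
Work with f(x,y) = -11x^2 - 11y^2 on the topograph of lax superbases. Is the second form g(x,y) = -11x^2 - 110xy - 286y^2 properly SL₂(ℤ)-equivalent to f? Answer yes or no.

D₁ = -484, D₂ = -484
f is negative-definite; reduce −f:
−f: reduced (well bottom): (11,0,11) with a≤c, −a<b≤a
flip sign back: reduced form of f is (-11,0,-11)
g is negative-definite; reduce −g:
−g: translate: b→0 (≡110 mod 22), so (11,110,286)→(11,0,11)
−g: reduced (well bottom): (11,0,11) with a≤c, −a<b≤a
flip sign back: reduced form of g is (-11,0,-11)
reduced forms (-11, 0, -11) vs (-11, 0, -11) ⇒ equivalent

yes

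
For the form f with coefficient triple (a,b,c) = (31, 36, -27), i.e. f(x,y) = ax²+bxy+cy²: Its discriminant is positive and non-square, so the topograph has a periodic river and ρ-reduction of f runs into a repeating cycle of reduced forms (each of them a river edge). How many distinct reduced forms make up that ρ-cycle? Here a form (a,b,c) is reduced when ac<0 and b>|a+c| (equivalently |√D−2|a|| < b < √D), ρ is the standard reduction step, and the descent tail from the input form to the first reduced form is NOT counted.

D = 4644, ⌊√D⌋ = 68
river: ρ → (-27,18,40)
river: ρ → (40,62,-5)
river: ρ → (-5,68,1)
river: ρ → (1,68,-5)
river: ρ → (-5,62,40)
river: ρ → (40,18,-27)
river: ρ → (-27,36,31)
river: ρ → (31,26,-32)
river: ρ → (-32,38,25)
river: ρ → (25,62,-8)
river: ρ → (-8,66,9)
river: ρ → (9,60,-29)
river: ρ → (-29,56,13)
river: ρ → (13,48,-45)
river: ρ → (-45,42,16)
river: ρ → (16,54,-27)
river: ρ → (-27,54,16)
river: ρ → (16,42,-45)
river: ρ → (-45,48,13)
river: ρ → (13,56,-29)
river: ρ → (-29,60,9)
river: ρ → (9,66,-8)
river: ρ → (-8,62,25)
river: ρ → (25,38,-32)
river: ρ → (-32,26,31)
river: ρ → (31,36,-27)
ρ-cycle length = 26 (tail of 0 descent steps not counted)

26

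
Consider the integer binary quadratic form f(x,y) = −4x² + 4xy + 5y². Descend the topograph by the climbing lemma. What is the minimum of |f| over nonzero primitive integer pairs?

river: ρ → (5,6,-3)
river: ρ → (-3,6,5)
river: ρ → (5,4,-4)
river: ρ → (-4,4,5)
closes: descent 0, river 4
min |a| on river = 3

3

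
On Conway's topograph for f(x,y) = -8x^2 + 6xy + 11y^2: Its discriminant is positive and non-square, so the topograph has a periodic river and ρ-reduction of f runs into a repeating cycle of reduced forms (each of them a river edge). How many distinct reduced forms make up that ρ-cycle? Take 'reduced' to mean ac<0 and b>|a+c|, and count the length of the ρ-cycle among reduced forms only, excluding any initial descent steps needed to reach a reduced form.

D = 388, ⌊√D⌋ = 19
river: ρ → (11,16,-3)
river: ρ → (-3,14,16)
river: ρ → (16,18,-1)
river: ρ → (-1,18,16)
river: ρ → (16,14,-3)
river: ρ → (-3,16,11)
river: ρ → (11,6,-8)
river: ρ → (-8,10,9)
river: ρ → (9,8,-9)
river: ρ → (-9,10,8)
river: ρ → (8,6,-11)
river: ρ → (-11,16,3)
river: ρ → (3,14,-16)
river: ρ → (-16,18,1)
river: ρ → (1,18,-16)
river: ρ → (-16,14,3)
river: ρ → (3,16,-11)
river: ρ → (-11,6,8)
river: ρ → (8,10,-9)
river: ρ → (-9,8,9)
river: ρ → (9,10,-8)
river: ρ → (-8,6,11)
ρ-cycle length = 22 (tail of 0 descent steps not counted)

22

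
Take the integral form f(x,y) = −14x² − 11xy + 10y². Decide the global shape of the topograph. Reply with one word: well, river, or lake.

D = b²−4ac = (-11)² − 4·(-14)·10 = 681
D > 0 non-square ⇒ indefinite ⇒ periodic river

river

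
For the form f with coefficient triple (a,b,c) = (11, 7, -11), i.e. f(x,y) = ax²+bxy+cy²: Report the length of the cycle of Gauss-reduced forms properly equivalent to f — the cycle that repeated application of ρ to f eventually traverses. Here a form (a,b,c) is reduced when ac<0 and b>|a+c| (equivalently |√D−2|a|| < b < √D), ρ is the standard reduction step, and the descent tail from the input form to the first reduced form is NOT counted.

D = 533, ⌊√D⌋ = 23
river: ρ → (-11,15,7)
river: ρ → (7,13,-13)
river: ρ → (-13,13,7)
river: ρ → (7,15,-11)
river: ρ → (-11,7,11)
river: ρ → (11,15,-7)
river: ρ → (-7,13,13)
river: ρ → (13,13,-7)
river: ρ → (-7,15,11)
river: ρ → (11,7,-11)
ρ-cycle length = 10 (tail of 0 descent steps not counted)

10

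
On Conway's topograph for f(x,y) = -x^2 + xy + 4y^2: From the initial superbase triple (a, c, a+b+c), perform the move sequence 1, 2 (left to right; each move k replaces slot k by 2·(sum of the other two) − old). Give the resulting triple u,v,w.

start (-1,4,4) = (f(1,0),f(0,1),f(1,1))
replace slot 1: 2·(4+4) − (-1) = 17 → (17,4,4)
replace slot 2: 2·(17+4) − 4 = 38 → (17,38,4)

17,38,4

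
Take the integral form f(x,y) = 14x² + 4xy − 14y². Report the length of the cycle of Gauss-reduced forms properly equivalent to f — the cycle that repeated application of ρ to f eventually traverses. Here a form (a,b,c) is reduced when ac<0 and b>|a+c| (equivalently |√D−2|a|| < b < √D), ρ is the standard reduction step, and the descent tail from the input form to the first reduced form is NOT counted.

D = 800, ⌊√D⌋ = 28
river: ρ → (-14,24,4)
river: ρ → (4,24,-14)
river: ρ → (-14,4,14)
river: ρ → (14,24,-4)
river: ρ → (-4,24,14)
river: ρ → (14,4,-14)
ρ-cycle length = 6 (tail of 0 descent steps not counted)

6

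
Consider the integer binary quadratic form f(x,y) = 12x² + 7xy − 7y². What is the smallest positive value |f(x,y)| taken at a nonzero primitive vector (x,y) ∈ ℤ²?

river: ρ → (-7,7,12)
river: ρ → (12,17,-2)
river: ρ → (-2,19,3)
river: ρ → (3,17,-8)
river: ρ → (-8,15,5)
river: ρ → (5,15,-8)
river: ρ → (-8,17,3)
river: ρ → (3,19,-2)
river: ρ → (-2,17,12)
river: ρ → (12,7,-7)
closes: descent 0, river 10
min |a| on river = 2

2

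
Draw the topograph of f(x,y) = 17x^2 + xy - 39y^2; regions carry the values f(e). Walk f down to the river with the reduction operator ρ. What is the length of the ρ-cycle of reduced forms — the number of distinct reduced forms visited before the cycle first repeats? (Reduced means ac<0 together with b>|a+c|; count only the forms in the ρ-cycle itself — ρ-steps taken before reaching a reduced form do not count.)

D = 2653, ⌊√D⌋ = 51
descent: ρ → (-39,-1,17)
descent: ρ → (17,35,-21)  [lands on river]
river: ρ → (-21,49,3)
river: ρ → (3,47,-37)
river: ρ → (-37,27,13)
river: ρ → (13,51,-1)
river: ρ → (-1,51,13)
river: ρ → (13,27,-37)
river: ρ → (-37,47,3)
river: ρ → (3,49,-21)
river: ρ → (-21,35,17)
river: ρ → (17,33,-23)
river: ρ → (-23,13,27)
river: ρ → (27,41,-9)
river: ρ → (-9,49,7)
river: ρ → (7,49,-9)
river: ρ → (-9,41,27)
river: ρ → (27,13,-23)
river: ρ → (-23,33,17)
ρ-cycle length = 18 (tail of 2 descent steps not counted)

18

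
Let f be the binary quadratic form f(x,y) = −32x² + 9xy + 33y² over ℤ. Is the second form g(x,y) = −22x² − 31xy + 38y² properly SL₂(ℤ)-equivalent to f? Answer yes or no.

D₁ = 4305, D₂ = 4305
river cycle of f (length 8): (33, 57, -8), (-8, 55, 40), (40, 25, -23), (-23, 21, 42), (42, 63, -2), (-2, 65, 10), (10, 55, -32), (-32, 9, 33)
river cycle of g (length 8): (38, 31, -22), (-22, 57, 12), (12, 63, -7), (-7, 63, 12), (12, 57, -22), (-22, 31, 38), (38, 45, -15), (-15, 45, 38)
cycles differ ⇒ inequivalent

no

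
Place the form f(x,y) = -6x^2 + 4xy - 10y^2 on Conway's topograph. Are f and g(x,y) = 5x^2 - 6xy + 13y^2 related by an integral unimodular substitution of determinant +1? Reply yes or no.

D₁ = -224, D₂ = -224
f is negative-definite; reduce −f:
−f: reduced (well bottom): (6,-4,10) with a≤c, −a<b≤a
flip sign back: reduced form of f is (-6,4,-10)
g: translate: b→4 (≡-6 mod 10), so (5,-6,13)→(5,4,12)
g: reduced (well bottom): (5,4,12) with a≤c, −a<b≤a
reduced forms (-6, 4, -10) vs (5, 4, 12) ⇒ inequivalent

no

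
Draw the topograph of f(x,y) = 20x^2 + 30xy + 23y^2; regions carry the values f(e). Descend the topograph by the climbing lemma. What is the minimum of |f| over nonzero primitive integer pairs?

translate: b→-10 (≡30 mod 40), so (20,30,23)→(20,-10,13)
flip: (20,-10,13)→(13,10,20)
reduced (well bottom): (13,10,20) with a≤c, −a<b≤a
well minimum = a = 13

13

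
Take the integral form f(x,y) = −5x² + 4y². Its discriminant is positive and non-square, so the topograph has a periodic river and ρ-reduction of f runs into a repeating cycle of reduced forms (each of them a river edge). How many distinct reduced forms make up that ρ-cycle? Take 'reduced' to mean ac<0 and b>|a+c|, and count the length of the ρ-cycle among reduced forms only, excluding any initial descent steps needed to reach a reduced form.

D = 80, ⌊√D⌋ = 8
descent: ρ → (4,8,-1)  [lands on river]
river: ρ → (-1,8,4)
ρ-cycle length = 2 (tail of 1 descent step not counted)

2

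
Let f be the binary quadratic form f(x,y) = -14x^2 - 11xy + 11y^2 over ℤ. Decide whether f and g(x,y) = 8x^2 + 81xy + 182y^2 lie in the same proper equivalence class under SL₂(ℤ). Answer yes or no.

D₁ = 737, D₂ = 737
river cycle of f (length 18): (11, 11, -14), (-14, 17, 8), (8, 15, -16), (-16, 17, 7), (7, 25, -4), (-4, 23, 13), (13, 3, -14), (-14, 25, 2), (2, 27, -1), (-1, 27, 2), … (8 more)
river cycle of g (length 18): (8, 17, -14), (-14, 11, 11), (11, 11, -14), (-14, 17, 8), (8, 15, -16), (-16, 17, 7), (7, 25, -4), (-4, 23, 13), (13, 3, -14), (-14, 25, 2), … (8 more)
cycles coincide ⇒ equivalent

yes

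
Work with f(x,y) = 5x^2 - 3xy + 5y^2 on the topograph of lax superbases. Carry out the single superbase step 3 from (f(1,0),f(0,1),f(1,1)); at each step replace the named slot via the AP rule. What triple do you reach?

start (5,5,7) = (f(1,0),f(0,1),f(1,1))
replace slot 3: 2·(5+5) − 7 = 13 → (5,5,13)

5,5,13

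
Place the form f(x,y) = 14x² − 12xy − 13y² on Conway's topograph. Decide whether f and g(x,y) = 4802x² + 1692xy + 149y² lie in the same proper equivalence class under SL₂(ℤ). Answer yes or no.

D₁ = 872, D₂ = 872
river cycle of f (length 14): (-13, 12, 14), (14, 16, -11), (-11, 28, 2), (2, 28, -11), (-11, 16, 14), (14, 12, -13), (-13, 14, 13), (13, 12, -14), (-14, 16, 11), (11, 28, -2), … (4 more)
river cycle of g (length 14): (14, 16, -11), (-11, 28, 2), (2, 28, -11), (-11, 16, 14), (14, 12, -13), (-13, 14, 13), (13, 12, -14), (-14, 16, 11), (11, 28, -2), (-2, 28, 11), … (4 more)
cycles coincide ⇒ equivalent

yes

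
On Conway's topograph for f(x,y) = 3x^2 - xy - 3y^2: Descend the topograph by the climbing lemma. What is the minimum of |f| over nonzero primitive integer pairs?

descent: ρ → (-3,1,3)  [lands on river]
river: ρ → (3,5,-1)
river: ρ → (-1,5,3)
river: ρ → (3,1,-3)
river: ρ → (-3,5,1)
river: ρ → (1,5,-3)
closes: descent 1, river 6
min |a| on river = 1

1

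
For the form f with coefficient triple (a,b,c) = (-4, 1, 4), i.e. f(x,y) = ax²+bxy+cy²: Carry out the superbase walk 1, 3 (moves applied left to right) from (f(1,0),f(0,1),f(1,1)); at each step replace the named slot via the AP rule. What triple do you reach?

start (-4,4,1) = (f(1,0),f(0,1),f(1,1))
replace slot 1: 2·(4+1) − (-4) = 14 → (14,4,1)
replace slot 3: 2·(14+4) − 1 = 35 → (14,4,35)

14,4,35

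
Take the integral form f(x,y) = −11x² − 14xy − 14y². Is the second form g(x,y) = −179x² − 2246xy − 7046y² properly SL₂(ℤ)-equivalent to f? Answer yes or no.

D₁ = -420, D₂ = -420
f is negative-definite; reduce −f:
−f: translate: b→-8 (≡14 mod 22), so (11,14,14)→(11,-8,11)
−f: flip: (11,-8,11)→(11,8,11)
−f: reduced (well bottom): (11,8,11) with a≤c, −a<b≤a
flip sign back: reduced form of f is (-11,-8,-11)
g is negative-definite; reduce −g:
−g: translate: b→98 (≡2246 mod 358), so (179,2246,7046)→(179,98,14)
−g: flip: (179,98,14)→(14,-98,179)
−g: translate: b→14 (≡-98 mod 28), so (14,-98,179)→(14,14,11)
−g: flip: (14,14,11)→(11,-14,14)
−g: translate: b→8 (≡-14 mod 22), so (11,-14,14)→(11,8,11)
−g: reduced (well bottom): (11,8,11) with a≤c, −a<b≤a
flip sign back: reduced form of g is (-11,-8,-11)
reduced forms (-11, -8, -11) vs (-11, -8, -11) ⇒ equivalent

yes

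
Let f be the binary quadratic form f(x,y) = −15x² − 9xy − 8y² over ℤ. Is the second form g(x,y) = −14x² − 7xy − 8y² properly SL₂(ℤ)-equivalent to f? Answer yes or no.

D₁ = -399, D₂ = -399
f is negative-definite; reduce −f:
−f: flip: (15,9,8)→(8,-9,15)
−f: translate: b→7 (≡-9 mod 16), so (8,-9,15)→(8,7,14)
−f: reduced (well bottom): (8,7,14) with a≤c, −a<b≤a
flip sign back: reduced form of f is (-8,-7,-14)
g is negative-definite; reduce −g:
−g: flip: (14,7,8)→(8,-7,14)
−g: reduced (well bottom): (8,-7,14) with a≤c, −a<b≤a
flip sign back: reduced form of g is (-8,7,-14)
reduced forms (-8, -7, -14) vs (-8, 7, -14) ⇒ inequivalent

no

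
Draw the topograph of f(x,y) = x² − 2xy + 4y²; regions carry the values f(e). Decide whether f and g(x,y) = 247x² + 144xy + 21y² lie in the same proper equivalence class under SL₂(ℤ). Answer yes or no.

D₁ = -12, D₂ = -12
f: translate: b→0 (≡-2 mod 2), so (1,-2,4)→(1,0,3)
f: reduced (well bottom): (1,0,3) with a≤c, −a<b≤a
g: flip: (247,144,21)→(21,-144,247)
g: translate: b→-18 (≡-144 mod 42), so (21,-144,247)→(21,-18,4)
g: flip: (21,-18,4)→(4,18,21)
g: translate: b→2 (≡18 mod 8), so (4,18,21)→(4,2,1)
g: flip: (4,2,1)→(1,-2,4)
g: translate: b→0 (≡-2 mod 2), so (1,-2,4)→(1,0,3)
g: reduced (well bottom): (1,0,3) with a≤c, −a<b≤a
reduced forms (1, 0, 3) vs (1, 0, 3) ⇒ equivalent

yes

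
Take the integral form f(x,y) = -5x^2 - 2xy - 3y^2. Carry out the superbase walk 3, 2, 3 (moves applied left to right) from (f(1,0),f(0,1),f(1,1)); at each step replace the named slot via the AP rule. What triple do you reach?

start (-5,-3,-10) = (f(1,0),f(0,1),f(1,1))
replace slot 3: 2·((-5)+(-3)) − (-10) = -6 → (-5,-3,-6)
replace slot 2: 2·((-5)+(-6)) − (-3) = -19 → (-5,-19,-6)
replace slot 3: 2·((-5)+(-19)) − (-6) = -42 → (-5,-19,-42)

-5,-19,-42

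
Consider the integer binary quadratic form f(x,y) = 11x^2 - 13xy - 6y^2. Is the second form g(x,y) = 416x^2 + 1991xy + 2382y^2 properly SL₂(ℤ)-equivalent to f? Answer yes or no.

D₁ = 433, D₂ = 433
river cycle of f (length 46): (-6, 13, 11), (11, 9, -8), (-8, 7, 12), (12, 17, -3), (-3, 19, 6), (6, 17, -6), (-6, 19, 3), (3, 17, -12), (-12, 7, 8), (8, 9, -11), … (36 more)
river cycle of g (length 46): (11, 9, -8), (-8, 7, 12), (12, 17, -3), (-3, 19, 6), (6, 17, -6), (-6, 19, 3), (3, 17, -12), (-12, 7, 8), (8, 9, -11), (-11, 13, 6), … (36 more)
cycles coincide ⇒ equivalent

yes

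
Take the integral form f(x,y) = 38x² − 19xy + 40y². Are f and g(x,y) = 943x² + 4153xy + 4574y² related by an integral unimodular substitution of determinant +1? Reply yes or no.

D₁ = -5719, D₂ = -5719
f: reduced (well bottom): (38,-19,40) with a≤c, −a<b≤a
g: translate: b→381 (≡4153 mod 1886), so (943,4153,4574)→(943,381,40)
g: flip: (943,381,40)→(40,-381,943)
g: translate: b→19 (≡-381 mod 80), so (40,-381,943)→(40,19,38)
g: flip: (40,19,38)→(38,-19,40)
g: reduced (well bottom): (38,-19,40) with a≤c, −a<b≤a
reduced forms (38, -19, 40) vs (38, -19, 40) ⇒ equivalent

yes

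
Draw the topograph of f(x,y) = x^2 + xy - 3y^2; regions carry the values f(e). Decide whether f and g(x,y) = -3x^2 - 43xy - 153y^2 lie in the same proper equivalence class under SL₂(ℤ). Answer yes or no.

D₁ = 13, D₂ = 13
river cycle of f (length 2): (1, 3, -1), (-1, 3, 1)
river cycle of g (length 2): (1, 3, -1), (-1, 3, 1)
cycles coincide ⇒ equivalent

yes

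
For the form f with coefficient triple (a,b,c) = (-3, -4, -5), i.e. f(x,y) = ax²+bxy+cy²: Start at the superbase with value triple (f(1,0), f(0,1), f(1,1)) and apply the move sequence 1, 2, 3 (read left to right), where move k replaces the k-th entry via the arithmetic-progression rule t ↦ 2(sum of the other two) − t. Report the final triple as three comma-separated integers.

start (-3,-5,-12) = (f(1,0),f(0,1),f(1,1))
replace slot 1: 2·((-5)+(-12)) − (-3) = -31 → (-31,-5,-12)
replace slot 2: 2·((-31)+(-12)) − (-5) = -81 → (-31,-81,-12)
replace slot 3: 2·((-31)+(-81)) − (-12) = -212 → (-31,-81,-212)

-31,-81,-212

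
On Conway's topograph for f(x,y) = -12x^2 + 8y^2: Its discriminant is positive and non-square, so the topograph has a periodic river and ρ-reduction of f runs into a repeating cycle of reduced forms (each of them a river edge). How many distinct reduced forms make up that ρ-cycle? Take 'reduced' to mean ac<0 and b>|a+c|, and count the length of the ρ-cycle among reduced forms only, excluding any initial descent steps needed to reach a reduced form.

D = 384, ⌊√D⌋ = 19
descent: ρ → (8,16,-4)  [lands on river]
river: ρ → (-4,16,8)
ρ-cycle length = 2 (tail of 1 descent step not counted)

2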